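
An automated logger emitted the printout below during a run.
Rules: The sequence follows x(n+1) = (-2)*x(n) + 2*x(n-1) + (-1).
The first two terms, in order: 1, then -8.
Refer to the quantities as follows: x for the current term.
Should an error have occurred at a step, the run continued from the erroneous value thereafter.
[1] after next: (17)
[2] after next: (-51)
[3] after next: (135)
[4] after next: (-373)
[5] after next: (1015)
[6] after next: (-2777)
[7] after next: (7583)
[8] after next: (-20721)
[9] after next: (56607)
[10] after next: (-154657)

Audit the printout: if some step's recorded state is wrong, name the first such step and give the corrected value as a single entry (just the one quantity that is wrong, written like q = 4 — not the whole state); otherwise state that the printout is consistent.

Recomputing the run from the initial state:
step 1: x = 17
step 2: x = -51
step 3: x = 135
step 4: x = -373
step 5: x = 1015
step 6: x = -2777
step 7: x = 7583
step 8: x = -20721
step 9: x = 56607
step 10: x = -154657
This matches the printout at every step.

no error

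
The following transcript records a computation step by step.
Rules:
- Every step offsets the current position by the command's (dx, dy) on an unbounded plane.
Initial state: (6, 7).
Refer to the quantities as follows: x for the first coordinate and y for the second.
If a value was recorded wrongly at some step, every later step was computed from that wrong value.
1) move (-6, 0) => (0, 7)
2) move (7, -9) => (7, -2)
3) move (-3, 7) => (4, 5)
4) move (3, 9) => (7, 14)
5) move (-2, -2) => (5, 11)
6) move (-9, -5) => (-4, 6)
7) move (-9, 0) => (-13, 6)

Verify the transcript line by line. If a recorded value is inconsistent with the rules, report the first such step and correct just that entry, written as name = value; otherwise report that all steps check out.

step 5, y = 12

step 1: x = 6 + (-6) = 0, y = 7 + (0) = 7 -> exactly as logged
step 2: x = 0 + (7) = 7, y = 7 + (-9) = -2 -> matches
step 3: x = 7 + (-3) = 4, y = -2 + (7) = 5 -> matches
step 4: x = 4 + (3) = 7, y = 5 + (9) = 14 -> no discrepancy
step 5: x = 7 + (-2) = 5, y = 14 + (-2) = 12 -> first mismatch against the transcript
First incorrect step: 5; the correct value is y = 12.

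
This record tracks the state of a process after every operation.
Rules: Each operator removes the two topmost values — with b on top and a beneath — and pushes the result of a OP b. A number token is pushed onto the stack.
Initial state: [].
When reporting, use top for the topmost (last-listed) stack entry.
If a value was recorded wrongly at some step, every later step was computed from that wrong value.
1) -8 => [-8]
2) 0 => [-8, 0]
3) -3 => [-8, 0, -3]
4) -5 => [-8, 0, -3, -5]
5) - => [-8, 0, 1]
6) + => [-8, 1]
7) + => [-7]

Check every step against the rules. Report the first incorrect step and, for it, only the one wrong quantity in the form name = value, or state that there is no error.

Recomputing the run from the initial state:
step 1: [-8]
step 2: [-8, 0]
step 3: [-8, 0, -3]
step 4: [-8, 0, -3, -5]
step 5: [-8, 0, 2]
step 6: [-8, 2]
step 7: [-6]
The first disagreement with the record is at step 5, where the value should be top = 2.

step 5, top = 2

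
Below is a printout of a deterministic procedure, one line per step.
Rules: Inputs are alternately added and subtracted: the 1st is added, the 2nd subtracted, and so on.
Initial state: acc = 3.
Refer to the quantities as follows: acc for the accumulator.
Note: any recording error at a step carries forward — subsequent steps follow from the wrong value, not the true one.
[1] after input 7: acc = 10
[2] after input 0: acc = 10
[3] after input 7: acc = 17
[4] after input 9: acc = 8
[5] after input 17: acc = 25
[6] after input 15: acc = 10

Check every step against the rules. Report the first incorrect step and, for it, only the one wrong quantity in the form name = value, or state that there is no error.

Step 1: acc = 3 + 7 = 10 — verified.
Step 2: acc = 10 - 0 = 10 — same as recorded.
Step 3: acc = 10 + 7 = 17 — agrees with the printout.
Step 4: acc = 17 - 9 = 8 — matches.
Step 5: acc = 8 + 17 = 25 — verified.
Step 6: acc = 25 - 15 = 10 — confirmed correct.
Nothing is out of place; the run is error-free.

no error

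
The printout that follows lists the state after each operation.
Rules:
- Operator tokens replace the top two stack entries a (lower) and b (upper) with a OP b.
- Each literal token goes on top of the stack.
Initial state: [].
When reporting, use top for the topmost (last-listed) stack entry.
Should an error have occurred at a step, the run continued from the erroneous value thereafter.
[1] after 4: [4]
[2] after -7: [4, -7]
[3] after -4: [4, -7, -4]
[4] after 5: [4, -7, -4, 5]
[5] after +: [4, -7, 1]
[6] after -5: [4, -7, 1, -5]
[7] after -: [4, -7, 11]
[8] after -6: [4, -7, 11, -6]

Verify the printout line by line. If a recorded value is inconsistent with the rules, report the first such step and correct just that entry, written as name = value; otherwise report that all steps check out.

step 7, top = 6

Recomputing the run from the initial state:
step 1: [4]
step 2: [4, -7]
step 3: [4, -7, -4]
step 4: [4, -7, -4, 5]
step 5: [4, -7, 1]
step 6: [4, -7, 1, -5]
step 7: [4, -7, 6]
step 8: [4, -7, 6, -6]
The first disagreement with the printout is at step 7, where the value should be top = 6.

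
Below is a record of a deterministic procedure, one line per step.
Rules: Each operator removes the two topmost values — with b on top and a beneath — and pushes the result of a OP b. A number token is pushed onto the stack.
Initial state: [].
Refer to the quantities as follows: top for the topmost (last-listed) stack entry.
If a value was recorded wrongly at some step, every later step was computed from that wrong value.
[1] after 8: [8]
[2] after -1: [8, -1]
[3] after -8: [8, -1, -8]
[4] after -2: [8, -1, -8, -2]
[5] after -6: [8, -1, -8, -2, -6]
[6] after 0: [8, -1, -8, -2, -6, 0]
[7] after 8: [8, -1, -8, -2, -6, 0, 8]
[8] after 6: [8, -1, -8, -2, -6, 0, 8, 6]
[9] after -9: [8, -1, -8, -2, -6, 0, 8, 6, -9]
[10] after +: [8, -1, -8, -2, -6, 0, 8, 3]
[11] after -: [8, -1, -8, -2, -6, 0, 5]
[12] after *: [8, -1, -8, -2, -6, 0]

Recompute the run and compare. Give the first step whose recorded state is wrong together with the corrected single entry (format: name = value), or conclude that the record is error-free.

Step 1: push 8: top = 8 — agrees with the record.
Step 2: push -1: top = -1 — agrees with the record.
Step 3: push -8: top = -8 — same as recorded.
Step 4: push -2: top = -2 — no discrepancy.
Step 5: push -6: top = -6 — checks out.
Step 6: push 0: top = 0 — confirmed correct.
Step 7: push 8: top = 8 — agrees with the record.
Step 8: push 6: top = 6 — same as recorded.
Step 9: push -9: top = -9 — no discrepancy.
Step 10: 6 + -9 = -3 — the record has a different value.
So the first discrepancy is step 10, where the right value is top = -3.

step 10, top = -3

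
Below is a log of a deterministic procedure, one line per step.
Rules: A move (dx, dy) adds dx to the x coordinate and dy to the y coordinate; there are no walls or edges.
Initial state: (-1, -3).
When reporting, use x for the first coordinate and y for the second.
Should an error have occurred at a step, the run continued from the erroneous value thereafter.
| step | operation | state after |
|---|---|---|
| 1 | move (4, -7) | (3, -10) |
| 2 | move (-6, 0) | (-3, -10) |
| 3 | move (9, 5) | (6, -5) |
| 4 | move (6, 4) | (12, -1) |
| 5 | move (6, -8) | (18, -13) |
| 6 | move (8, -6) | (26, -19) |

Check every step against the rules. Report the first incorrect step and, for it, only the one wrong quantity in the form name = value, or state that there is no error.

Recomputing the run from the initial state:
step 1: x = 3, y = -10
step 2: x = -3, y = -10
step 3: x = 6, y = -5
step 4: x = 12, y = -1
step 5: x = 18, y = -9
step 6: x = 26, y = -15
The first disagreement with the log is at step 5, where the value should be y = -9.

step 5, y = -9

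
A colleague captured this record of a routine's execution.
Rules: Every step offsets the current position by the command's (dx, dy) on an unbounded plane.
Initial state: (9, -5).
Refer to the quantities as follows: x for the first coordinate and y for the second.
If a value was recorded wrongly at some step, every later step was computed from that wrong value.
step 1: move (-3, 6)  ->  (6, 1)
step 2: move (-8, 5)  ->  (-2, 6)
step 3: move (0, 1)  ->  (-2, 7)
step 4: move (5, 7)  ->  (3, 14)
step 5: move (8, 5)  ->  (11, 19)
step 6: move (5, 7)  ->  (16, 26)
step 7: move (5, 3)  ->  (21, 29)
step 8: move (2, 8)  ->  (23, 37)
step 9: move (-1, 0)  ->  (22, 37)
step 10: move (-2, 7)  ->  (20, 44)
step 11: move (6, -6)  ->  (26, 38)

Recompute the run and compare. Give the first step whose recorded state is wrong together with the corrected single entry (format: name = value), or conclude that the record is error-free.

Recomputing the run from the initial state:
step 1: x = 6, y = 1
step 2: x = -2, y = 6
step 3: x = -2, y = 7
step 4: x = 3, y = 14
step 5: x = 11, y = 19
step 6: x = 16, y = 26
step 7: x = 21, y = 29
step 8: x = 23, y = 37
step 9: x = 22, y = 37
step 10: x = 20, y = 44
step 11: x = 26, y = 38
This matches the record at every step.

no error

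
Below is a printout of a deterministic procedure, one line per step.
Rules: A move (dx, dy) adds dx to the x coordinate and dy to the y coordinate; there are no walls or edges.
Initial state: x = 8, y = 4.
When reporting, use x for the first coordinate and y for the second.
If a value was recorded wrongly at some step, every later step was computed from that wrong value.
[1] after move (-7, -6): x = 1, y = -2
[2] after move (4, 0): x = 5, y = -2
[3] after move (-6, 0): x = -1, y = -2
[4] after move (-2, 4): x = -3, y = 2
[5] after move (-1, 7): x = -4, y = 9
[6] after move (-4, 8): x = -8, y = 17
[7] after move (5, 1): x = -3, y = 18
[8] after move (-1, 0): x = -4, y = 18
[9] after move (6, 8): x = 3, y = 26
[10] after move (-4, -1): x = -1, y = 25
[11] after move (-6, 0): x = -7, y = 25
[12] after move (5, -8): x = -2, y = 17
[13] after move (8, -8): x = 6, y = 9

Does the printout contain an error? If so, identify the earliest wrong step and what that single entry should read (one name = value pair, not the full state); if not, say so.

step 9, x = 2

Step 1: x = 8 + (-7) = 1, y = 4 + (-6) = -2 — matches.
Step 2: x = 1 + (4) = 5, y = -2 + (0) = -2 — consistent with the printout.
Step 3: x = 5 + (-6) = -1, y = -2 + (0) = -2 — checks out.
Step 4: x = -1 + (-2) = -3, y = -2 + (4) = 2 — in agreement.
Step 5: x = -3 + (-1) = -4, y = 2 + (7) = 9 — in agreement.
Step 6: x = -4 + (-4) = -8, y = 9 + (8) = 17 — matches.
Step 7: x = -8 + (5) = -3, y = 17 + (1) = 18 — verified.
Step 8: x = -3 + (-1) = -4, y = 18 + (0) = 18 — verified.
Step 9: x = -4 + (6) = 2, y = 18 + (8) = 26 — the printout disagrees here.
First deviation found at step 9; the corrected entry is x = 2.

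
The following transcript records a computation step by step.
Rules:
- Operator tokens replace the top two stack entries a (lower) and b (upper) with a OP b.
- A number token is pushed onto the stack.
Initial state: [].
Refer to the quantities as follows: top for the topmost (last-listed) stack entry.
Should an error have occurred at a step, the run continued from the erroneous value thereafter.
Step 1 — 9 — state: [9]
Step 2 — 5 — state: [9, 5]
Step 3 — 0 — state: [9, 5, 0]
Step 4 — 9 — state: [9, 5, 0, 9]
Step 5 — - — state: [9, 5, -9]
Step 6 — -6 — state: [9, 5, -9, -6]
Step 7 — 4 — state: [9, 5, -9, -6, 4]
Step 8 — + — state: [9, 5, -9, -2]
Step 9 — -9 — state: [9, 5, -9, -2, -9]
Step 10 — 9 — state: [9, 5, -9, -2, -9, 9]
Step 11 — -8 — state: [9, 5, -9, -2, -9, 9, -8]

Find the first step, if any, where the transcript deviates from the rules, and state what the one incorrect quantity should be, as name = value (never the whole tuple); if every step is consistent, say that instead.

Step 1: push 9: top = 9 — matches.
Step 2: push 5: top = 5 — same as recorded.
Step 3: push 0: top = 0 — consistent with the transcript.
Step 4: push 9: top = 9 — exactly as logged.
Step 5: 0 - 9 = -9 — verified.
Step 6: push -6: top = -6 — confirmed correct.
Step 7: push 4: top = 4 — verified.
Step 8: -6 + 4 = -2 — no discrepancy.
Step 9: push -9: top = -9 — no discrepancy.
Step 10: push 9: top = 9 — same as recorded.
Step 11: push -8: top = -8 — in agreement.
All steps check out; nothing to correct.

no error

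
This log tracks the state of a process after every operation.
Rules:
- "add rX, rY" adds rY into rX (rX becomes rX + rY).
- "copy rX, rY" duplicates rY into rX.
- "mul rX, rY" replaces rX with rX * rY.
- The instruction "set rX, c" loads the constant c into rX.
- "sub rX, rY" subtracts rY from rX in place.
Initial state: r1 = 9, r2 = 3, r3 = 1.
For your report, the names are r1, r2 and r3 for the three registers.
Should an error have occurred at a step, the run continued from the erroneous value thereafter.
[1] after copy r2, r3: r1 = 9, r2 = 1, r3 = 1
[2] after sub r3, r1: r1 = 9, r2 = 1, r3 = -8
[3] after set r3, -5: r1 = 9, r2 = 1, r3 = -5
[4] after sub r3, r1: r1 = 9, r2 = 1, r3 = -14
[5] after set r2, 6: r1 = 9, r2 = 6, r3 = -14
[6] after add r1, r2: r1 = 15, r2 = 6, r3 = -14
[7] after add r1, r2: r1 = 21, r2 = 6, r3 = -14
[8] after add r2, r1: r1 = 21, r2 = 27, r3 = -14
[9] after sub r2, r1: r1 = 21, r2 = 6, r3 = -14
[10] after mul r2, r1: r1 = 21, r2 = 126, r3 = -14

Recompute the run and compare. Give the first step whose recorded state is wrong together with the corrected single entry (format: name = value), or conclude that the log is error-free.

1. r2 = 1 (matches)
2. r3 = 1 - 9 = -8 (confirmed correct)
3. r3 = -5 (confirmed correct)
4. r3 = -5 - 9 = -14 (verified)
5. r2 = 6 (exactly as logged)
6. r1 = 9 + 6 = 15 (checks out)
7. r1 = 15 + 6 = 21 (consistent with the log)
8. r2 = 6 + 21 = 27 (matches)
9. r2 = 27 - 21 = 6 (matches)
10. r2 = 6 * 21 = 126 (verified)
No step deviates from the rules.

no error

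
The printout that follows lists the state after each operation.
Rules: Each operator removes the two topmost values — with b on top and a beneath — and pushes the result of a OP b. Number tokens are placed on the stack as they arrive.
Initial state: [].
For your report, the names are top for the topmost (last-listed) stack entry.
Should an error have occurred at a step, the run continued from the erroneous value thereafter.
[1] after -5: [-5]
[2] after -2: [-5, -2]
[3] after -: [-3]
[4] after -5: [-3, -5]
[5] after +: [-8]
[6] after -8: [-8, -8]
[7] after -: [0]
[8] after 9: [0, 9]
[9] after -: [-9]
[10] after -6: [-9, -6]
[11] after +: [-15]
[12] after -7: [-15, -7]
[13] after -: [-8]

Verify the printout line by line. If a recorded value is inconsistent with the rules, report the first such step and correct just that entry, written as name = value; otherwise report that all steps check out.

step 1: push -5: top = -5 -> matches
step 2: push -2: top = -2 -> confirmed correct
step 3: -5 - -2 = -3 -> checks out
step 4: push -5: top = -5 -> matches
step 5: -3 + -5 = -8 -> agrees with the printout
step 6: push -8: top = -8 -> checks out
step 7: -8 - -8 = 0 -> matches
step 8: push 9: top = 9 -> no discrepancy
step 9: 0 - 9 = -9 -> in agreement
step 10: push -6: top = -6 -> no discrepancy
step 11: -9 + -6 = -15 -> exactly as logged
step 12: push -7: top = -7 -> verified
step 13: -15 - -7 = -8 -> consistent with the printout
The whole run recomputes cleanly — no discrepancies.

no error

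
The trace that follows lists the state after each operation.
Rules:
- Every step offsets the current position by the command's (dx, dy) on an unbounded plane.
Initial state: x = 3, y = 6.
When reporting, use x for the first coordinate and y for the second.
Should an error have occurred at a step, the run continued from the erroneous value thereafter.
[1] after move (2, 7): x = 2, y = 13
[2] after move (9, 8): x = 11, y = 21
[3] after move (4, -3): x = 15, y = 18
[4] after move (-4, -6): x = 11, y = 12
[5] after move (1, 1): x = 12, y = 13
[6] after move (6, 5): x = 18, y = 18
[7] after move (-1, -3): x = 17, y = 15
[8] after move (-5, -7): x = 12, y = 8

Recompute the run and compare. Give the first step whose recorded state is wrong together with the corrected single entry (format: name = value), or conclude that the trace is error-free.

Recomputing the run from the initial state:
step 1: x = 5, y = 13
step 2: x = 14, y = 21
step 3: x = 18, y = 18
step 4: x = 14, y = 12
step 5: x = 15, y = 13
step 6: x = 21, y = 18
step 7: x = 20, y = 15
step 8: x = 15, y = 8
The first disagreement with the trace is at step 1, where the value should be x = 5.

step 1, x = 5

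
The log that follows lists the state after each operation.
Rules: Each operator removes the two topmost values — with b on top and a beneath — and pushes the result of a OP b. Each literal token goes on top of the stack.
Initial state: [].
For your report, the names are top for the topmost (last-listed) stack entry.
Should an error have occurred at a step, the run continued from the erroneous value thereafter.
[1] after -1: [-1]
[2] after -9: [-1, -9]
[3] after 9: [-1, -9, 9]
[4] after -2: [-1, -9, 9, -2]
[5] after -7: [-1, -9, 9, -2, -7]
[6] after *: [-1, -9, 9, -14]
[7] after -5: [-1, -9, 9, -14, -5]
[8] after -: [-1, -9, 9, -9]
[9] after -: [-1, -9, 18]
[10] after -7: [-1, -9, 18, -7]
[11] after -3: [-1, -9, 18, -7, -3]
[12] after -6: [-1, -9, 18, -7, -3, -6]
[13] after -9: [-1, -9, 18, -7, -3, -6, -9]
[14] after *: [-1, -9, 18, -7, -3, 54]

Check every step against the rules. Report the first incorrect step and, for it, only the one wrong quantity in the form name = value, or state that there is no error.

step 6, top = 14

Recomputing the run from the initial state:
step 1: [-1]
step 2: [-1, -9]
step 3: [-1, -9, 9]
step 4: [-1, -9, 9, -2]
step 5: [-1, -9, 9, -2, -7]
step 6: [-1, -9, 9, 14]
step 7: [-1, -9, 9, 14, -5]
step 8: [-1, -9, 9, 19]
step 9: [-1, -9, -10]
step 10: [-1, -9, -10, -7]
step 11: [-1, -9, -10, -7, -3]
step 12: [-1, -9, -10, -7, -3, -6]
step 13: [-1, -9, -10, -7, -3, -6, -9]
step 14: [-1, -9, -10, -7, -3, 54]
The first disagreement with the log is at step 6, where the value should be top = 14.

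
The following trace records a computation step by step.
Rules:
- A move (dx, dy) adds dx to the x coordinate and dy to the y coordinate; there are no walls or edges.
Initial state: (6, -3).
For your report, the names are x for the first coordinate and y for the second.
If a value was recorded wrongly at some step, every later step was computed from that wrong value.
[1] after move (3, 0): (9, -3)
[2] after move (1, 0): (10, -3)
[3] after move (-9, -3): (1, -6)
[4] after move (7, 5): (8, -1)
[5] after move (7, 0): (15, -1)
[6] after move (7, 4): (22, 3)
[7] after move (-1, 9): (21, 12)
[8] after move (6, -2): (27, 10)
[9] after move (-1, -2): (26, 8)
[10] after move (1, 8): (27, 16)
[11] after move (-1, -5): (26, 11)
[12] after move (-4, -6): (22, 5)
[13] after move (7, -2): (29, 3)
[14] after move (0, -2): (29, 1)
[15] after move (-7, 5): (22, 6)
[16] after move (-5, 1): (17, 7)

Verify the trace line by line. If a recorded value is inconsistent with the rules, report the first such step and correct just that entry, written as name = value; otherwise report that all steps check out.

no error

1. x = 6 + (3) = 9, y = -3 + (0) = -3 (same as recorded)
2. x = 9 + (1) = 10, y = -3 + (0) = -3 (confirmed correct)
3. x = 10 + (-9) = 1, y = -3 + (-3) = -6 (same as recorded)
4. x = 1 + (7) = 8, y = -6 + (5) = -1 (agrees with the trace)
5. x = 8 + (7) = 15, y = -1 + (0) = -1 (exactly as logged)
6. x = 15 + (7) = 22, y = -1 + (4) = 3 (verified)
7. x = 22 + (-1) = 21, y = 3 + (9) = 12 (exactly as logged)
8. x = 21 + (6) = 27, y = 12 + (-2) = 10 (same as recorded)
9. x = 27 + (-1) = 26, y = 10 + (-2) = 8 (exactly as logged)
10. x = 26 + (1) = 27, y = 8 + (8) = 16 (checks out)
11. x = 27 + (-1) = 26, y = 16 + (-5) = 11 (verified)
12. x = 26 + (-4) = 22, y = 11 + (-6) = 5 (verified)
13. x = 22 + (7) = 29, y = 5 + (-2) = 3 (checks out)
14. x = 29 + (0) = 29, y = 3 + (-2) = 1 (agrees with the trace)
15. x = 29 + (-7) = 22, y = 1 + (5) = 6 (in agreement)
16. x = 22 + (-5) = 17, y = 6 + (1) = 7 (same as recorded)
Each recorded entry agrees with the recomputation.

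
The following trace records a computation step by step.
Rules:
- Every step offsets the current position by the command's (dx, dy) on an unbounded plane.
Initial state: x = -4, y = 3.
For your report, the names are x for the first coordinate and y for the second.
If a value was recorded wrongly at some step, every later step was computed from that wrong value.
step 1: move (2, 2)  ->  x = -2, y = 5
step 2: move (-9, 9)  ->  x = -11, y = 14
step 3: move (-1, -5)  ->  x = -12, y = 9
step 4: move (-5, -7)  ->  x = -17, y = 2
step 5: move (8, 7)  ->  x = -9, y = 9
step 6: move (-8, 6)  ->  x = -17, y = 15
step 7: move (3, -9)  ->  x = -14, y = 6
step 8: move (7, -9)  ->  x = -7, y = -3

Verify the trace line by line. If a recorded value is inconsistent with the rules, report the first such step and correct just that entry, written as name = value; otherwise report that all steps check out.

step 1: x = -4 + (2) = -2, y = 3 + (2) = 5 -> in agreement
step 2: x = -2 + (-9) = -11, y = 5 + (9) = 14 -> exactly as logged
step 3: x = -11 + (-1) = -12, y = 14 + (-5) = 9 -> exactly as logged
step 4: x = -12 + (-5) = -17, y = 9 + (-7) = 2 -> no discrepancy
step 5: x = -17 + (8) = -9, y = 2 + (7) = 9 -> consistent with the trace
step 6: x = -9 + (-8) = -17, y = 9 + (6) = 15 -> matches
step 7: x = -17 + (3) = -14, y = 15 + (-9) = 6 -> exactly as logged
step 8: x = -14 + (7) = -7, y = 6 + (-9) = -3 -> exactly as logged
The recomputation confirms every line.

no error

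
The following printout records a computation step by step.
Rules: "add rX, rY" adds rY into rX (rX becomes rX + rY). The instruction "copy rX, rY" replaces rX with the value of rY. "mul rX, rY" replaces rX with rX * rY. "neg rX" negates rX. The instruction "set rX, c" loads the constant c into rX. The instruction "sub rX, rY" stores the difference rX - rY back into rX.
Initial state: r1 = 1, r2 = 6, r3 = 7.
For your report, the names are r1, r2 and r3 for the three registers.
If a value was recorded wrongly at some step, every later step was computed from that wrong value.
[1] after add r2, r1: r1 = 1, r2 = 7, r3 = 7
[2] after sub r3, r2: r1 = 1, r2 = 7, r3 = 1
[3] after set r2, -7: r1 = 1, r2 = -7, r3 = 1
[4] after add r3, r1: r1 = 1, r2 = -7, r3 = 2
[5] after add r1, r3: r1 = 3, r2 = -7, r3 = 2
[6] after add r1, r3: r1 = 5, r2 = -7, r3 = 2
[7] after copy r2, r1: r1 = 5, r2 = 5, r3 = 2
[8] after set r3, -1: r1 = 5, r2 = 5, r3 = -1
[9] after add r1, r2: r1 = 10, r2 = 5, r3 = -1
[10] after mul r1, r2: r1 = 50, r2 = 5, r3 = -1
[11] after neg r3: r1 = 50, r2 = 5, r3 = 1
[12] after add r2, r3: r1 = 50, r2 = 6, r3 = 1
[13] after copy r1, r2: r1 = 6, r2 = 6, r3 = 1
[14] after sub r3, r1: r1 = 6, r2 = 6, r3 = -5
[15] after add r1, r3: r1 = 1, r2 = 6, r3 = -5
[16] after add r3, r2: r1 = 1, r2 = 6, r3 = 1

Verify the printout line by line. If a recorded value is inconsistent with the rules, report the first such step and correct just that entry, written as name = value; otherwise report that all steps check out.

1. r2 = 6 + 1 = 7 (verified)
2. r3 = 7 - 7 = 0 (the printout disagrees here)
Conclusion: step 2 carries the first error; the entry should be r3 = 0.

step 2, r3 = 0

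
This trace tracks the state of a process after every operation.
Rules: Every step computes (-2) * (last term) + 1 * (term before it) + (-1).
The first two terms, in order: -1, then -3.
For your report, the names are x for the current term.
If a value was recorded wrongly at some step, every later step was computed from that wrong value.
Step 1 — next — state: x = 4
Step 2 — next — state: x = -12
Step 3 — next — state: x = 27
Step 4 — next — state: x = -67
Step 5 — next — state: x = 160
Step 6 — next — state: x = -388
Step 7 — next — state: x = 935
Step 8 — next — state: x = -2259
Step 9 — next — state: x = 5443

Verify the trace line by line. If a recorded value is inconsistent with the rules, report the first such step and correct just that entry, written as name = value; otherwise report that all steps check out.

step 1: x = -2*(-3) + (1)*(-1) + (-1) = 4 -> confirmed correct
step 2: x = -2*(4) + (1)*(-3) + (-1) = -12 -> in agreement
step 3: x = -2*(-12) + (1)*(4) + (-1) = 27 -> checks out
step 4: x = -2*(27) + (1)*(-12) + (-1) = -67 -> matches
step 5: x = -2*(-67) + (1)*(27) + (-1) = 160 -> matches
step 6: x = -2*(160) + (1)*(-67) + (-1) = -388 -> confirmed correct
step 7: x = -2*(-388) + (1)*(160) + (-1) = 935 -> matches
step 8: x = -2*(935) + (1)*(-388) + (-1) = -2259 -> consistent with the trace
step 9: x = -2*(-2259) + (1)*(935) + (-1) = 5452 -> the recorded entry deviates here
Conclusion: step 9 carries the first error; the entry should be x = 5452.

step 9, x = 5452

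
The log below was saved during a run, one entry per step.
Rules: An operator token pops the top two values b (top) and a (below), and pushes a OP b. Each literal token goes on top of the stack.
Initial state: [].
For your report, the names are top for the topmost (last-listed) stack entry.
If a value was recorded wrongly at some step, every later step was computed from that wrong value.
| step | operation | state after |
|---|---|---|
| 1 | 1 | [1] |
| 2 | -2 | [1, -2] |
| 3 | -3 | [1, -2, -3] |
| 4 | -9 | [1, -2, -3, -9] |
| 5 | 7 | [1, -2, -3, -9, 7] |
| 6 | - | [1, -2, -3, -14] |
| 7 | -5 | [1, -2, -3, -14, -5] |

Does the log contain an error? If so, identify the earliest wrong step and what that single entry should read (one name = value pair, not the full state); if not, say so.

step 6, top = -16

Step 1: push 1: top = 1 — no discrepancy.
Step 2: push -2: top = -2 — checks out.
Step 3: push -3: top = -3 — verified.
Step 4: push -9: top = -9 — verified.
Step 5: push 7: top = 7 — in agreement.
Step 6: -9 - 7 = -16 — the entry is off here.
So the first discrepancy is step 6, where the right value is top = -16.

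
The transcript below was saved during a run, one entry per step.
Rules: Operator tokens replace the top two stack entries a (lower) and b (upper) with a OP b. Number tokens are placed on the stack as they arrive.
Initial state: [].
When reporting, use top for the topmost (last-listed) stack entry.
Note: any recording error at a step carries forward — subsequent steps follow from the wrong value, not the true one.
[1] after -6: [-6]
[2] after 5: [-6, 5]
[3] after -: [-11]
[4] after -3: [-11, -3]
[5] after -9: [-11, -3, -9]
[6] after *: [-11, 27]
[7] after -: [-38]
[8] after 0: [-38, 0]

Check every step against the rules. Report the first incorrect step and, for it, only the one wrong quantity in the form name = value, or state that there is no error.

no error

Recomputing the run from the initial state:
step 1: [-6]
step 2: [-6, 5]
step 3: [-11]
step 4: [-11, -3]
step 5: [-11, -3, -9]
step 6: [-11, 27]
step 7: [-38]
step 8: [-38, 0]
This matches the transcript at every step.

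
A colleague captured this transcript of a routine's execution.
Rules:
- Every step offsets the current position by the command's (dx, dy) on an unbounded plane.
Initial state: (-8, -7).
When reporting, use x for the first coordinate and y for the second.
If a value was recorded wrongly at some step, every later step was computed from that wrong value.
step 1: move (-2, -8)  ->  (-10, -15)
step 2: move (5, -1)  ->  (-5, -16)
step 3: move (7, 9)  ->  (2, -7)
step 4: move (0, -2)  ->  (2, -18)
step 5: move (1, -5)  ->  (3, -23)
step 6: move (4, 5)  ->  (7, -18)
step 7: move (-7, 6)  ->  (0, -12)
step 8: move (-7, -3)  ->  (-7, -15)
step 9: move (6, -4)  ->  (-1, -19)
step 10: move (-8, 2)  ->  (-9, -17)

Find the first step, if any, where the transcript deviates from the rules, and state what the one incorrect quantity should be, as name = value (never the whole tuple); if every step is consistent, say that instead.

Step 1: x = -8 + (-2) = -10, y = -7 + (-8) = -15 — checks out.
Step 2: x = -10 + (5) = -5, y = -15 + (-1) = -16 — no discrepancy.
Step 3: x = -5 + (7) = 2, y = -16 + (9) = -7 — consistent with the transcript.
Step 4: x = 2 + (0) = 2, y = -7 + (-2) = -9 — the recorded entry deviates here.
First deviation found at step 4; the corrected entry is y = -9.

step 4, y = -9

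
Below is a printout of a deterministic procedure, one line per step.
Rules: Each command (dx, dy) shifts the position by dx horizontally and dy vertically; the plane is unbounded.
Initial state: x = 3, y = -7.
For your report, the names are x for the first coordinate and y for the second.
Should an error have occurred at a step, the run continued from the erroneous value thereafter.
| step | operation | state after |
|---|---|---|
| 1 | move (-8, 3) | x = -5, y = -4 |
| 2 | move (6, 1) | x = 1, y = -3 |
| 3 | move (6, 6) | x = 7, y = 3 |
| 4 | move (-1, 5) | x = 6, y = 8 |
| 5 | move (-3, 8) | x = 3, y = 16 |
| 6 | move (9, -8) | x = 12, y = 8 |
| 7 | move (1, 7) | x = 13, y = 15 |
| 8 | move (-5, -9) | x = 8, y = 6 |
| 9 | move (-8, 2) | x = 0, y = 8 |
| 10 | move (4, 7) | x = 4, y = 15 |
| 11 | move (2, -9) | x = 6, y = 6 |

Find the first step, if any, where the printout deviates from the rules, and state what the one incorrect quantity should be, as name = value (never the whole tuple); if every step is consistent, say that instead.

no error

Recomputing the run from the initial state:
step 1: x = -5, y = -4
step 2: x = 1, y = -3
step 3: x = 7, y = 3
step 4: x = 6, y = 8
step 5: x = 3, y = 16
step 6: x = 12, y = 8
step 7: x = 13, y = 15
step 8: x = 8, y = 6
step 9: x = 0, y = 8
step 10: x = 4, y = 15
step 11: x = 6, y = 6
This matches the printout at every step.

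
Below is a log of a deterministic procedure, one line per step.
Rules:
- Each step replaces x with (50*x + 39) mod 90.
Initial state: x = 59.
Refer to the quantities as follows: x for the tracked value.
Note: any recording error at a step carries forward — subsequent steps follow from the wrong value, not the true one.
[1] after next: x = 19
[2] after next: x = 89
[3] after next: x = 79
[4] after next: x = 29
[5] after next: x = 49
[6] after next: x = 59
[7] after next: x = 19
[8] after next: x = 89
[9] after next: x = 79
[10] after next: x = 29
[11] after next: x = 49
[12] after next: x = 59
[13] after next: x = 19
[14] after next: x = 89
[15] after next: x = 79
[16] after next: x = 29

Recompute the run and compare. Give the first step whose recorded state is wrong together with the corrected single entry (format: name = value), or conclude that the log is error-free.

no error

1. x = (50*59 + 39) mod 90 = 19 (checks out)
2. x = (50*19 + 39) mod 90 = 89 (matches)
3. x = (50*89 + 39) mod 90 = 79 (matches)
4. x = (50*79 + 39) mod 90 = 29 (agrees with the log)
5. x = (50*29 + 39) mod 90 = 49 (checks out)
6. x = (50*49 + 39) mod 90 = 59 (checks out)
7. x = (50*59 + 39) mod 90 = 19 (exactly as logged)
8. x = (50*19 + 39) mod 90 = 89 (same as recorded)
9. x = (50*89 + 39) mod 90 = 79 (agrees with the log)
10. x = (50*79 + 39) mod 90 = 29 (confirmed correct)
11. x = (50*29 + 39) mod 90 = 49 (consistent with the log)
12. x = (50*49 + 39) mod 90 = 59 (matches)
13. x = (50*59 + 39) mod 90 = 19 (verified)
14. x = (50*19 + 39) mod 90 = 89 (verified)
15. x = (50*89 + 39) mod 90 = 79 (same as recorded)
16. x = (50*79 + 39) mod 90 = 29 (matches)
All steps check out; nothing to correct.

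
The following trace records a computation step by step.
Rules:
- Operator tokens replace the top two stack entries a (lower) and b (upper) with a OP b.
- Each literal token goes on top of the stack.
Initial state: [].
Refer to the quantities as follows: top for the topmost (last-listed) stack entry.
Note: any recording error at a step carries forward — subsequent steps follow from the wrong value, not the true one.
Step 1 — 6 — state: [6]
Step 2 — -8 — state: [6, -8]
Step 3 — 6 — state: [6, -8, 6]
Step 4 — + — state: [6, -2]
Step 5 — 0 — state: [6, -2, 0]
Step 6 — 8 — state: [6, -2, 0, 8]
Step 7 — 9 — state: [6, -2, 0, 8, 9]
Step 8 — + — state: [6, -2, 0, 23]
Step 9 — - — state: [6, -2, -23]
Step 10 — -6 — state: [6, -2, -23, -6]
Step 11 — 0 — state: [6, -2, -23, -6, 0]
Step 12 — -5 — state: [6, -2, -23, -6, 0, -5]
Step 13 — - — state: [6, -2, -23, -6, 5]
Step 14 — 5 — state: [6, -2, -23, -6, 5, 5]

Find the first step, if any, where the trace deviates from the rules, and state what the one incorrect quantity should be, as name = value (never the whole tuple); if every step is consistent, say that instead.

step 8, top = 17

Step 1: push 6: top = 6 — exactly as logged.
Step 2: push -8: top = -8 — agrees with the trace.
Step 3: push 6: top = 6 — matches.
Step 4: -8 + 6 = -2 — matches.
Step 5: push 0: top = 0 — agrees with the trace.
Step 6: push 8: top = 8 — verified.
Step 7: push 9: top = 9 — checks out.
Step 8: 8 + 9 = 17 — the trace disagrees here.
First deviation found at step 8; the corrected entry is top = 17.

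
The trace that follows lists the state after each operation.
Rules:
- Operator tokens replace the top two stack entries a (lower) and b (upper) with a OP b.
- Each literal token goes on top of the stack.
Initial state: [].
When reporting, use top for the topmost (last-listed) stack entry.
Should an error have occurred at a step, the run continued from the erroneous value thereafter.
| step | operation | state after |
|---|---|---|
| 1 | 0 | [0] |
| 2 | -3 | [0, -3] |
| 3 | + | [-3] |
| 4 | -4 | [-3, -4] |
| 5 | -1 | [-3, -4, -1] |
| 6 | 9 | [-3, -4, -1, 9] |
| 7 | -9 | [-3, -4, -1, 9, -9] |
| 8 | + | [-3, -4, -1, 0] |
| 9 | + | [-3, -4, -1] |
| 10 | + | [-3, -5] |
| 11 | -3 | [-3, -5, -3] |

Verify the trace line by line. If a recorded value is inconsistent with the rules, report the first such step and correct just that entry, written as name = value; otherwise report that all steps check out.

no error

step 1: push 0: top = 0 -> exactly as logged
step 2: push -3: top = -3 -> checks out
step 3: 0 + -3 = -3 -> confirmed correct
step 4: push -4: top = -4 -> consistent with the trace
step 5: push -1: top = -1 -> no discrepancy
step 6: push 9: top = 9 -> exactly as logged
step 7: push -9: top = -9 -> agrees with the trace
step 8: 9 + -9 = 0 -> agrees with the trace
step 9: -1 + 0 = -1 -> agrees with the trace
step 10: -4 + -1 = -5 -> consistent with the trace
step 11: push -3: top = -3 -> exactly as logged
The whole run recomputes cleanly — no discrepancies.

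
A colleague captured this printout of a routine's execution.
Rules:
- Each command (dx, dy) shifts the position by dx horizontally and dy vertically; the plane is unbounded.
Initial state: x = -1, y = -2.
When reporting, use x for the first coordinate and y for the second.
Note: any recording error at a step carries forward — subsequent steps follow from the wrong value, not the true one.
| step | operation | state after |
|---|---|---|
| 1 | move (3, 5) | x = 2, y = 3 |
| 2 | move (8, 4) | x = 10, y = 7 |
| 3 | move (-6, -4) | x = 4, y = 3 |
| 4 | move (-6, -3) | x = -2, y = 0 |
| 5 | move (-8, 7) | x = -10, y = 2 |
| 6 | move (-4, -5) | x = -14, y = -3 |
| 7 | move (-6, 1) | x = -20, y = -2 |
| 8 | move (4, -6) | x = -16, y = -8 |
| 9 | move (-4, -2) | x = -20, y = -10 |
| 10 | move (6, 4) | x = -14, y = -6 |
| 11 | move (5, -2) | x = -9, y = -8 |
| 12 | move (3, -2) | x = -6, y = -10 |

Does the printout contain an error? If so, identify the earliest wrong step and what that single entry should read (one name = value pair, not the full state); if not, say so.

Recomputing the run from the initial state:
step 1: x = 2, y = 3
step 2: x = 10, y = 7
step 3: x = 4, y = 3
step 4: x = -2, y = 0
step 5: x = -10, y = 7
step 6: x = -14, y = 2
step 7: x = -20, y = 3
step 8: x = -16, y = -3
step 9: x = -20, y = -5
step 10: x = -14, y = -1
step 11: x = -9, y = -3
step 12: x = -6, y = -5
The first disagreement with the printout is at step 5, where the value should be y = 7.

step 5, y = 7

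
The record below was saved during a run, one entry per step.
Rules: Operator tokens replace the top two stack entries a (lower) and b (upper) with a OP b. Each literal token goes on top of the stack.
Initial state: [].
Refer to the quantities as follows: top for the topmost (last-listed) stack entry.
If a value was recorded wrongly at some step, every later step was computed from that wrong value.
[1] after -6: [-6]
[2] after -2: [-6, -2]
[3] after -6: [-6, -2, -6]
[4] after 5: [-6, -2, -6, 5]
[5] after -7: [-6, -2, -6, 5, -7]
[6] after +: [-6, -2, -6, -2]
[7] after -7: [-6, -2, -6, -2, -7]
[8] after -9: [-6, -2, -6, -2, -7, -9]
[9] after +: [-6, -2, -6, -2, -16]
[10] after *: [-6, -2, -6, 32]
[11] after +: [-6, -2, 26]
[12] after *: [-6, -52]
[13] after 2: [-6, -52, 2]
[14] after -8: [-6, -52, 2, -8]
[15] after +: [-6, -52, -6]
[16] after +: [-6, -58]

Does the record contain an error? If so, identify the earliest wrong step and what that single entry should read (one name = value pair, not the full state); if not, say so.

Recomputing the run from the initial state:
step 1: [-6]
step 2: [-6, -2]
step 3: [-6, -2, -6]
step 4: [-6, -2, -6, 5]
step 5: [-6, -2, -6, 5, -7]
step 6: [-6, -2, -6, -2]
step 7: [-6, -2, -6, -2, -7]
step 8: [-6, -2, -6, -2, -7, -9]
step 9: [-6, -2, -6, -2, -16]
step 10: [-6, -2, -6, 32]
step 11: [-6, -2, 26]
step 12: [-6, -52]
step 13: [-6, -52, 2]
step 14: [-6, -52, 2, -8]
step 15: [-6, -52, -6]
step 16: [-6, -58]
This matches the record at every step.

no error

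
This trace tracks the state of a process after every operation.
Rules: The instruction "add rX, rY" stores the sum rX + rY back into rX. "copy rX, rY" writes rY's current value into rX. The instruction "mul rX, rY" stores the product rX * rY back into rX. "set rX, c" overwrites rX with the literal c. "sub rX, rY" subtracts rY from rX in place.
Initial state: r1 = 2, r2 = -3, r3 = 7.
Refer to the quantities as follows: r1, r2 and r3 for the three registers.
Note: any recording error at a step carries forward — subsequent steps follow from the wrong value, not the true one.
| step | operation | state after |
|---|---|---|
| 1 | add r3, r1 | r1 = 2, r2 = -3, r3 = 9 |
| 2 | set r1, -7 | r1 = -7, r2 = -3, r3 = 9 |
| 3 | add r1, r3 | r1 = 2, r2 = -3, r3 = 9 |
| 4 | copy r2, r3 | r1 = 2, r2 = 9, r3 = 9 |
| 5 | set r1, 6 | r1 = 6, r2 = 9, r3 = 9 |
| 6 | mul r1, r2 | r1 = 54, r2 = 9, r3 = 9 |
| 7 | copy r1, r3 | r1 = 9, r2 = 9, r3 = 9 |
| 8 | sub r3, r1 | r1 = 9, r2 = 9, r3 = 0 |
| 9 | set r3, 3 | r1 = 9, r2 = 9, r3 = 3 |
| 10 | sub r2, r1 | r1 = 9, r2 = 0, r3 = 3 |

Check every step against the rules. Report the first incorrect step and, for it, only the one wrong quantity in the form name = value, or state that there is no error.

1. r3 = 7 + 2 = 9 (matches)
2. r1 = -7 (matches)
3. r1 = -7 + 9 = 2 (no discrepancy)
4. r2 = 9 (in agreement)
5. r1 = 6 (confirmed correct)
6. r1 = 6 * 9 = 54 (matches)
7. r1 = 9 (in agreement)
8. r3 = 9 - 9 = 0 (confirmed correct)
9. r3 = 3 (no discrepancy)
10. r2 = 9 - 9 = 0 (verified)
All steps check out; nothing to correct.

no error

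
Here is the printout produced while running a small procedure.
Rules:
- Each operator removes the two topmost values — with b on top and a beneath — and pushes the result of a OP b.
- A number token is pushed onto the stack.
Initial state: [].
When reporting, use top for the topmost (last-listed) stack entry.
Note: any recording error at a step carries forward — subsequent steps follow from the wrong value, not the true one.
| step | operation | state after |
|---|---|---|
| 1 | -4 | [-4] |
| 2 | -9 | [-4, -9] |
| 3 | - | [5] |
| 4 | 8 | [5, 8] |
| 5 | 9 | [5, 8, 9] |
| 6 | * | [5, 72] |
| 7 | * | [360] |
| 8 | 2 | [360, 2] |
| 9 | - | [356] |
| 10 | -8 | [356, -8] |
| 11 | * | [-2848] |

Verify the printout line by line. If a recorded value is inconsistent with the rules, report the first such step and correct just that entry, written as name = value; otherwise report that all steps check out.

step 9, top = 358

step 1: push -4: top = -4 -> checks out
step 2: push -9: top = -9 -> consistent with the printout
step 3: -4 - -9 = 5 -> no discrepancy
step 4: push 8: top = 8 -> matches
step 5: push 9: top = 9 -> exactly as logged
step 6: 8 * 9 = 72 -> in agreement
step 7: 5 * 72 = 360 -> matches
step 8: push 2: top = 2 -> matches
step 9: 360 - 2 = 358 -> not what was recorded
First incorrect step: 9; the correct value is top = 358.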